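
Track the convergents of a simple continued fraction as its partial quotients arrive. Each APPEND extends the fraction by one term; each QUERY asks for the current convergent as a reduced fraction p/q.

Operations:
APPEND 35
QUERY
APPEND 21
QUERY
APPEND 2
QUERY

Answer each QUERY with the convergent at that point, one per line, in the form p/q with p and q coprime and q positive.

35/1
736/21
1507/43

APPEND 35: p_0 = 35·1 + 0 = 35, q_0 = 35·0 + 1 = 1 → 35/1
APPEND 21: p_1 = 21·35 + 1 = 736, q_1 = 21·1 + 0 = 21 → 736/21
APPEND 2: p_2 = 2·736 + 35 = 1507, q_2 = 2·21 + 1 = 43 → 1507/43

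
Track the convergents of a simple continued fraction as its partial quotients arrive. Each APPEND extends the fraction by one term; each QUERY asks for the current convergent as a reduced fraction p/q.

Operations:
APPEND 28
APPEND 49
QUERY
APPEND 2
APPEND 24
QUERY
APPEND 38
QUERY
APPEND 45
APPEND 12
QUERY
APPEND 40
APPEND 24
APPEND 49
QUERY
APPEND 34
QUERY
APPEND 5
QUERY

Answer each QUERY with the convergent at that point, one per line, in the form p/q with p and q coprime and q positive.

1373/49
67949/2425
2584836/92249
1399211664/49935809
66080432327369/2358313564871
2248082134793306/80230749205183
11306491106293899/403512059590786

APPEND 28: p_0 = 28·1 + 0 = 28, q_0 = 28·0 + 1 = 1 → 28/1
APPEND 49: p_1 = 49·28 + 1 = 1373, q_1 = 49·1 + 0 = 49 → 1373/49
APPEND 2: p_2 = 2·1373 + 28 = 2774, q_2 = 2·49 + 1 = 99 → 2774/99
APPEND 24: p_3 = 24·2774 + 1373 = 67949, q_3 = 24·99 + 49 = 2425 → 67949/2425
APPEND 38: p_4 = 38·67949 + 2774 = 2584836, q_4 = 38·2425 + 99 = 92249 → 2584836/92249
APPEND 45: p_5 = 45·2584836 + 67949 = 116385569, q_5 = 45·92249 + 2425 = 4153630 → 116385569/4153630
APPEND 12: p_6 = 12·116385569 + 2584836 = 1399211664, q_6 = 12·4153630 + 92249 = 49935809 → 1399211664/49935809
APPEND 40: p_7 = 40·1399211664 + 116385569 = 56084852129, q_7 = 40·49935809 + 4153630 = 2001585990 → 56084852129/2001585990
APPEND 24: p_8 = 24·56084852129 + 1399211664 = 1347435662760, q_8 = 24·2001585990 + 49935809 = 48087999569 → 1347435662760/48087999569
APPEND 49: p_9 = 49·1347435662760 + 56084852129 = 66080432327369, q_9 = 49·48087999569 + 2001585990 = 2358313564871 → 66080432327369/2358313564871
APPEND 34: p_10 = 34·66080432327369 + 1347435662760 = 2248082134793306, q_10 = 34·2358313564871 + 48087999569 = 80230749205183 → 2248082134793306/80230749205183
APPEND 5: p_11 = 5·2248082134793306 + 66080432327369 = 11306491106293899, q_11 = 5·80230749205183 + 2358313564871 = 403512059590786 → 11306491106293899/403512059590786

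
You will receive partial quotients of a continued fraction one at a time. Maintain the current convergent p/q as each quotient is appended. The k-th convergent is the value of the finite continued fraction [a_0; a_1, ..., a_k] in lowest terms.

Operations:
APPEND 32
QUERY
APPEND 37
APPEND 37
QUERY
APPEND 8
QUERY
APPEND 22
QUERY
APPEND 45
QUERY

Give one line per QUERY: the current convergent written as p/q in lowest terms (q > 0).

APPEND 32: p_0 = 32·1 + 0 = 32, q_0 = 32·0 + 1 = 1 → 32/1
APPEND 37: p_1 = 37·32 + 1 = 1185, q_1 = 37·1 + 0 = 37 → 1185/37
APPEND 37: p_2 = 37·1185 + 32 = 43877, q_2 = 37·37 + 1 = 1370 → 43877/1370
APPEND 8: p_3 = 8·43877 + 1185 = 352201, q_3 = 8·1370 + 37 = 10997 → 352201/10997
APPEND 22: p_4 = 22·352201 + 43877 = 7792299, q_4 = 22·10997 + 1370 = 243304 → 7792299/243304
APPEND 45: p_5 = 45·7792299 + 352201 = 351005656, q_5 = 45·243304 + 10997 = 10959677 → 351005656/10959677

32/1
43877/1370
352201/10997
7792299/243304
351005656/10959677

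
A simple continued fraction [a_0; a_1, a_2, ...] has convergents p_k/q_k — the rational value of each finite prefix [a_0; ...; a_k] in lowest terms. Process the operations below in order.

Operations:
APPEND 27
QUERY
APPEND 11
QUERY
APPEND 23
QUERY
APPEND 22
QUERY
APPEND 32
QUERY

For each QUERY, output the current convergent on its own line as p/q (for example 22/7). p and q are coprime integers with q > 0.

27/1
298/11
6881/254
151680/5599
4860641/179422

APPEND 27: p_0 = 27·1 + 0 = 27, q_0 = 27·0 + 1 = 1 → 27/1
APPEND 11: p_1 = 11·27 + 1 = 298, q_1 = 11·1 + 0 = 11 → 298/11
APPEND 23: p_2 = 23·298 + 27 = 6881, q_2 = 23·11 + 1 = 254 → 6881/254
APPEND 22: p_3 = 22·6881 + 298 = 151680, q_3 = 22·254 + 11 = 5599 → 151680/5599
APPEND 32: p_4 = 32·151680 + 6881 = 4860641, q_4 = 32·5599 + 254 = 179422 → 4860641/179422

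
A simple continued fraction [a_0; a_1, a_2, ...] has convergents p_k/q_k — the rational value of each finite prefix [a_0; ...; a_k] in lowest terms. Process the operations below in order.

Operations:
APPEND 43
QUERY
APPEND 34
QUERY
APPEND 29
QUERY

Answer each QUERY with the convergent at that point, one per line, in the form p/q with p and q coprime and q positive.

APPEND 43: p_0 = 43·1 + 0 = 43, q_0 = 43·0 + 1 = 1 → 43/1
APPEND 34: p_1 = 34·43 + 1 = 1463, q_1 = 34·1 + 0 = 34 → 1463/34
APPEND 29: p_2 = 29·1463 + 43 = 42470, q_2 = 29·34 + 1 = 987 → 42470/987

43/1
1463/34
42470/987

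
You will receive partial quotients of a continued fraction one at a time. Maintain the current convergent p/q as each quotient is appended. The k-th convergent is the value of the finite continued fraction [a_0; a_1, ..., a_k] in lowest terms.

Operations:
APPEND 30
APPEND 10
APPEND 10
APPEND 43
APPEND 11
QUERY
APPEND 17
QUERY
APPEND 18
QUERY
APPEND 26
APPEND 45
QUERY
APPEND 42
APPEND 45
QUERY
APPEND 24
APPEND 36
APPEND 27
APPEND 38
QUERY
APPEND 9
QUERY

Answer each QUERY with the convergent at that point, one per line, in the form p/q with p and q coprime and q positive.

1444271/47984
24683628/820081
445749575/14809442
523083515585/17378760227
989673565737245/32880599540042
880897564101285396895/29266660284531439284
7951237042836477437914/264169368673292234585

APPEND 30: p_0 = 30·1 + 0 = 30, q_0 = 30·0 + 1 = 1 → 30/1
APPEND 10: p_1 = 10·30 + 1 = 301, q_1 = 10·1 + 0 = 10 → 301/10
APPEND 10: p_2 = 10·301 + 30 = 3040, q_2 = 10·10 + 1 = 101 → 3040/101
APPEND 43: p_3 = 43·3040 + 301 = 131021, q_3 = 43·101 + 10 = 4353 → 131021/4353
APPEND 11: p_4 = 11·131021 + 3040 = 1444271, q_4 = 11·4353 + 101 = 47984 → 1444271/47984
APPEND 17: p_5 = 17·1444271 + 131021 = 24683628, q_5 = 17·47984 + 4353 = 820081 → 24683628/820081
APPEND 18: p_6 = 18·24683628 + 1444271 = 445749575, q_6 = 18·820081 + 47984 = 14809442 → 445749575/14809442
APPEND 26: p_7 = 26·445749575 + 24683628 = 11614172578, q_7 = 26·14809442 + 820081 = 385865573 → 11614172578/385865573
APPEND 45: p_8 = 45·11614172578 + 445749575 = 523083515585, q_8 = 45·385865573 + 14809442 = 17378760227 → 523083515585/17378760227
APPEND 42: p_9 = 42·523083515585 + 11614172578 = 21981121827148, q_9 = 42·17378760227 + 385865573 = 730293795107 → 21981121827148/730293795107
APPEND 45: p_10 = 45·21981121827148 + 523083515585 = 989673565737245, q_10 = 45·730293795107 + 17378760227 = 32880599540042 → 989673565737245/32880599540042
APPEND 24: p_11 = 24·989673565737245 + 21981121827148 = 23774146699521028, q_11 = 24·32880599540042 + 730293795107 = 789864682756115 → 23774146699521028/789864682756115
APPEND 36: p_12 = 36·23774146699521028 + 989673565737245 = 856858954748494253, q_12 = 36·789864682756115 + 32880599540042 = 28468009178760182 → 856858954748494253/28468009178760182
APPEND 27: p_13 = 27·856858954748494253 + 23774146699521028 = 23158965924908865859, q_13 = 27·28468009178760182 + 789864682756115 = 769426112509281029 → 23158965924908865859/769426112509281029
APPEND 38: p_14 = 38·23158965924908865859 + 856858954748494253 = 880897564101285396895, q_14 = 38·769426112509281029 + 28468009178760182 = 29266660284531439284 → 880897564101285396895/29266660284531439284
APPEND 9: p_15 = 9·880897564101285396895 + 23158965924908865859 = 7951237042836477437914, q_15 = 9·29266660284531439284 + 769426112509281029 = 264169368673292234585 → 7951237042836477437914/264169368673292234585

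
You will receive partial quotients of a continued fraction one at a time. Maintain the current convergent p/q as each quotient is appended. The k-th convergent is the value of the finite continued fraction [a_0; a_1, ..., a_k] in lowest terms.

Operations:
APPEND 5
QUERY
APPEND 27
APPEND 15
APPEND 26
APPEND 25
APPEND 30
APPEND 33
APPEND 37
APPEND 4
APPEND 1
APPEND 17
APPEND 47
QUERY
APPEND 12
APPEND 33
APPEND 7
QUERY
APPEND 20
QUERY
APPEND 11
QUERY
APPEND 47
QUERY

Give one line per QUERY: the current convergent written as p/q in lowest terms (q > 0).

5/1
206519926790257/41001020248674
577415316186324511/114635993914979878
11630439564907850130/2309026036921212149
128512250530172675941/25513922400048313517
6051706214483023619357/1201463378839191947448

APPEND 5: p_0 = 5·1 + 0 = 5, q_0 = 5·0 + 1 = 1 → 5/1
APPEND 27: p_1 = 27·5 + 1 = 136, q_1 = 27·1 + 0 = 27 → 136/27
APPEND 15: p_2 = 15·136 + 5 = 2045, q_2 = 15·27 + 1 = 406 → 2045/406
APPEND 26: p_3 = 26·2045 + 136 = 53306, q_3 = 26·406 + 27 = 10583 → 53306/10583
APPEND 25: p_4 = 25·53306 + 2045 = 1334695, q_4 = 25·10583 + 406 = 264981 → 1334695/264981
APPEND 30: p_5 = 30·1334695 + 53306 = 40094156, q_5 = 30·264981 + 10583 = 7960013 → 40094156/7960013
APPEND 33: p_6 = 33·40094156 + 1334695 = 1324441843, q_6 = 33·7960013 + 264981 = 262945410 → 1324441843/262945410
APPEND 37: p_7 = 37·1324441843 + 40094156 = 49044442347, q_7 = 37·262945410 + 7960013 = 9736940183 → 49044442347/9736940183
APPEND 4: p_8 = 4·49044442347 + 1324441843 = 197502211231, q_8 = 4·9736940183 + 262945410 = 39210706142 → 197502211231/39210706142
APPEND 1: p_9 = 1·197502211231 + 49044442347 = 246546653578, q_9 = 1·39210706142 + 9736940183 = 48947646325 → 246546653578/48947646325
APPEND 17: p_10 = 17·246546653578 + 197502211231 = 4388795322057, q_10 = 17·48947646325 + 39210706142 = 871320693667 → 4388795322057/871320693667
APPEND 47: p_11 = 47·4388795322057 + 246546653578 = 206519926790257, q_11 = 47·871320693667 + 48947646325 = 41001020248674 → 206519926790257/41001020248674
APPEND 12: p_12 = 12·206519926790257 + 4388795322057 = 2482627916805141, q_12 = 12·41001020248674 + 871320693667 = 492883563677755 → 2482627916805141/492883563677755
APPEND 33: p_13 = 33·2482627916805141 + 206519926790257 = 82133241181359910, q_13 = 33·492883563677755 + 41001020248674 = 16306158621614589 → 82133241181359910/16306158621614589
APPEND 7: p_14 = 7·82133241181359910 + 2482627916805141 = 577415316186324511, q_14 = 7·16306158621614589 + 492883563677755 = 114635993914979878 → 577415316186324511/114635993914979878
APPEND 20: p_15 = 20·577415316186324511 + 82133241181359910 = 11630439564907850130, q_15 = 20·114635993914979878 + 16306158621614589 = 2309026036921212149 → 11630439564907850130/2309026036921212149
APPEND 11: p_16 = 11·11630439564907850130 + 577415316186324511 = 128512250530172675941, q_16 = 11·2309026036921212149 + 114635993914979878 = 25513922400048313517 → 128512250530172675941/25513922400048313517
APPEND 47: p_17 = 47·128512250530172675941 + 11630439564907850130 = 6051706214483023619357, q_17 = 47·25513922400048313517 + 2309026036921212149 = 1201463378839191947448 → 6051706214483023619357/1201463378839191947448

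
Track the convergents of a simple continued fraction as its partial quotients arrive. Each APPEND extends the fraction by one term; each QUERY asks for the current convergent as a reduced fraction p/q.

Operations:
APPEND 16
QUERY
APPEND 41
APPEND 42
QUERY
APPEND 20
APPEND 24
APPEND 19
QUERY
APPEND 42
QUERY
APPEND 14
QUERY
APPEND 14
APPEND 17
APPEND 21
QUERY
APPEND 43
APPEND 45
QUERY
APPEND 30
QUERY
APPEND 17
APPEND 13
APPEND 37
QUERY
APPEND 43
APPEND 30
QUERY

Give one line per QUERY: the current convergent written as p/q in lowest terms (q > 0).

APPEND 16: p_0 = 16·1 + 0 = 16, q_0 = 16·0 + 1 = 1 → 16/1
APPEND 41: p_1 = 41·16 + 1 = 657, q_1 = 41·1 + 0 = 41 → 657/41
APPEND 42: p_2 = 42·657 + 16 = 27610, q_2 = 42·41 + 1 = 1723 → 27610/1723
APPEND 20: p_3 = 20·27610 + 657 = 552857, q_3 = 20·1723 + 41 = 34501 → 552857/34501
APPEND 24: p_4 = 24·552857 + 27610 = 13296178, q_4 = 24·34501 + 1723 = 829747 → 13296178/829747
APPEND 19: p_5 = 19·13296178 + 552857 = 253180239, q_5 = 19·829747 + 34501 = 15799694 → 253180239/15799694
APPEND 42: p_6 = 42·253180239 + 13296178 = 10646866216, q_6 = 42·15799694 + 829747 = 664416895 → 10646866216/664416895
APPEND 14: p_7 = 14·10646866216 + 253180239 = 149309307263, q_7 = 14·664416895 + 15799694 = 9317636224 → 149309307263/9317636224
APPEND 14: p_8 = 14·149309307263 + 10646866216 = 2100977167898, q_8 = 14·9317636224 + 664416895 = 131111324031 → 2100977167898/131111324031
APPEND 17: p_9 = 17·2100977167898 + 149309307263 = 35865921161529, q_9 = 17·131111324031 + 9317636224 = 2238210144751 → 35865921161529/2238210144751
APPEND 21: p_10 = 21·35865921161529 + 2100977167898 = 755285321560007, q_10 = 21·2238210144751 + 131111324031 = 47133524363802 → 755285321560007/47133524363802
APPEND 43: p_11 = 43·755285321560007 + 35865921161529 = 32513134748241830, q_11 = 43·47133524363802 + 2238210144751 = 2028979757788237 → 32513134748241830/2028979757788237
APPEND 45: p_12 = 45·32513134748241830 + 755285321560007 = 1463846348992442357, q_12 = 45·2028979757788237 + 47133524363802 = 91351222624834467 → 1463846348992442357/91351222624834467
APPEND 30: p_13 = 30·1463846348992442357 + 32513134748241830 = 43947903604521512540, q_13 = 30·91351222624834467 + 2028979757788237 = 2742565658502822247 → 43947903604521512540/2742565658502822247
APPEND 17: p_14 = 17·43947903604521512540 + 1463846348992442357 = 748578207625858155537, q_14 = 17·2742565658502822247 + 91351222624834467 = 46714967417172812666 → 748578207625858155537/46714967417172812666
APPEND 13: p_15 = 13·748578207625858155537 + 43947903604521512540 = 9775464602740677534521, q_15 = 13·46714967417172812666 + 2742565658502822247 = 610037142081749386905 → 9775464602740677534521/610037142081749386905
APPEND 37: p_16 = 37·9775464602740677534521 + 748578207625858155537 = 362440768509030926932814, q_16 = 37·610037142081749386905 + 46714967417172812666 = 22618089224441900128151 → 362440768509030926932814/22618089224441900128151
APPEND 43: p_17 = 43·362440768509030926932814 + 9775464602740677534521 = 15594728510491070535645523, q_17 = 43·22618089224441900128151 + 610037142081749386905 = 973187873793083454897398 → 15594728510491070535645523/973187873793083454897398
APPEND 30: p_18 = 30·15594728510491070535645523 + 362440768509030926932814 = 468204296083241146996298504, q_18 = 30·973187873793083454897398 + 22618089224441900128151 = 29218254303016945547050091 → 468204296083241146996298504/29218254303016945547050091

16/1
27610/1723
253180239/15799694
10646866216/664416895
149309307263/9317636224
755285321560007/47133524363802
1463846348992442357/91351222624834467
43947903604521512540/2742565658502822247
362440768509030926932814/22618089224441900128151
468204296083241146996298504/29218254303016945547050091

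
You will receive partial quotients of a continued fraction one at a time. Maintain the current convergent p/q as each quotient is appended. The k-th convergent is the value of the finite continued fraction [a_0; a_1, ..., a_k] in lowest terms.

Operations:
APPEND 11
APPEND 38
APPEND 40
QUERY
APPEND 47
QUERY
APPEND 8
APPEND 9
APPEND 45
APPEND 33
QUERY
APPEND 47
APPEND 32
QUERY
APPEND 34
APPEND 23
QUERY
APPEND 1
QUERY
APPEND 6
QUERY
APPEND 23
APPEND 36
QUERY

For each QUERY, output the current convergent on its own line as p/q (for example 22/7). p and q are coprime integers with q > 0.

APPEND 11: p_0 = 11·1 + 0 = 11, q_0 = 11·0 + 1 = 1 → 11/1
APPEND 38: p_1 = 38·11 + 1 = 419, q_1 = 38·1 + 0 = 38 → 419/38
APPEND 40: p_2 = 40·419 + 11 = 16771, q_2 = 40·38 + 1 = 1521 → 16771/1521
APPEND 47: p_3 = 47·16771 + 419 = 788656, q_3 = 47·1521 + 38 = 71525 → 788656/71525
APPEND 8: p_4 = 8·788656 + 16771 = 6326019, q_4 = 8·71525 + 1521 = 573721 → 6326019/573721
APPEND 9: p_5 = 9·6326019 + 788656 = 57722827, q_5 = 9·573721 + 71525 = 5235014 → 57722827/5235014
APPEND 45: p_6 = 45·57722827 + 6326019 = 2603853234, q_6 = 45·5235014 + 573721 = 236149351 → 2603853234/236149351
APPEND 33: p_7 = 33·2603853234 + 57722827 = 85984879549, q_7 = 33·236149351 + 5235014 = 7798163597 → 85984879549/7798163597
APPEND 47: p_8 = 47·85984879549 + 2603853234 = 4043893192037, q_8 = 47·7798163597 + 236149351 = 366749838410 → 4043893192037/366749838410
APPEND 32: p_9 = 32·4043893192037 + 85984879549 = 129490567024733, q_9 = 32·366749838410 + 7798163597 = 11743792992717 → 129490567024733/11743792992717
APPEND 34: p_10 = 34·129490567024733 + 4043893192037 = 4406723172032959, q_10 = 34·11743792992717 + 366749838410 = 399655711590788 → 4406723172032959/399655711590788
APPEND 23: p_11 = 23·4406723172032959 + 129490567024733 = 101484123523782790, q_11 = 23·399655711590788 + 11743792992717 = 9203825159580841 → 101484123523782790/9203825159580841
APPEND 1: p_12 = 1·101484123523782790 + 4406723172032959 = 105890846695815749, q_12 = 1·9203825159580841 + 399655711590788 = 9603480871171629 → 105890846695815749/9603480871171629
APPEND 6: p_13 = 6·105890846695815749 + 101484123523782790 = 736829203698677284, q_13 = 6·9603480871171629 + 9203825159580841 = 66824710386610615 → 736829203698677284/66824710386610615
APPEND 23: p_14 = 23·736829203698677284 + 105890846695815749 = 17052962531765393281, q_14 = 23·66824710386610615 + 9603480871171629 = 1546571819763215774 → 17052962531765393281/1546571819763215774
APPEND 36: p_15 = 36·17052962531765393281 + 736829203698677284 = 614643480347252835400, q_15 = 36·1546571819763215774 + 66824710386610615 = 55743410221862378479 → 614643480347252835400/55743410221862378479

16771/1521
788656/71525
85984879549/7798163597
129490567024733/11743792992717
101484123523782790/9203825159580841
105890846695815749/9603480871171629
736829203698677284/66824710386610615
614643480347252835400/55743410221862378479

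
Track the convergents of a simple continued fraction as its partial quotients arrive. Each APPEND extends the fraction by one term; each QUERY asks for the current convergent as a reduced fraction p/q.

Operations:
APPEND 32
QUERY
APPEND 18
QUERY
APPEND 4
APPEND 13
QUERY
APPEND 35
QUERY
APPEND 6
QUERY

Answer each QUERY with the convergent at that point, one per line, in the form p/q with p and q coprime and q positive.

32/1
577/18
30997/967
1087235/33918
6554407/204475

APPEND 32: p_0 = 32·1 + 0 = 32, q_0 = 32·0 + 1 = 1 → 32/1
APPEND 18: p_1 = 18·32 + 1 = 577, q_1 = 18·1 + 0 = 18 → 577/18
APPEND 4: p_2 = 4·577 + 32 = 2340, q_2 = 4·18 + 1 = 73 → 2340/73
APPEND 13: p_3 = 13·2340 + 577 = 30997, q_3 = 13·73 + 18 = 967 → 30997/967
APPEND 35: p_4 = 35·30997 + 2340 = 1087235, q_4 = 35·967 + 73 = 33918 → 1087235/33918
APPEND 6: p_5 = 6·1087235 + 30997 = 6554407, q_5 = 6·33918 + 967 = 204475 → 6554407/204475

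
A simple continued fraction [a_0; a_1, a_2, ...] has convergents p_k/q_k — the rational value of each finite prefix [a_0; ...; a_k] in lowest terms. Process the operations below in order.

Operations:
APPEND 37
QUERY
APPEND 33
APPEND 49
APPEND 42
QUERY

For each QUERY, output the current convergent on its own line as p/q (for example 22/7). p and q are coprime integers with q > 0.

37/1
2517652/67989

APPEND 37: p_0 = 37·1 + 0 = 37, q_0 = 37·0 + 1 = 1 → 37/1
APPEND 33: p_1 = 33·37 + 1 = 1222, q_1 = 33·1 + 0 = 33 → 1222/33
APPEND 49: p_2 = 49·1222 + 37 = 59915, q_2 = 49·33 + 1 = 1618 → 59915/1618
APPEND 42: p_3 = 42·59915 + 1222 = 2517652, q_3 = 42·1618 + 33 = 67989 → 2517652/67989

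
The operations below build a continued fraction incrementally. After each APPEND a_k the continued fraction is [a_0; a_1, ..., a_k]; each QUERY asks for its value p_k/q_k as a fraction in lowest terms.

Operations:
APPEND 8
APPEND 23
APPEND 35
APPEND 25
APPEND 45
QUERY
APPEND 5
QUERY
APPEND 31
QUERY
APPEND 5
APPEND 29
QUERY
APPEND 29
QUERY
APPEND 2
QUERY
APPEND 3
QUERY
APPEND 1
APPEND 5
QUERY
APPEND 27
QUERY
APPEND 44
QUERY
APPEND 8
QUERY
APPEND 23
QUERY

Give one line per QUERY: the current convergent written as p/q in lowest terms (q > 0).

7308183/908591
36703175/4563128
1145106608/142365559
168249956843/20917702326
4885010984662/607329758377
9938271926167/1235577219080
34699826763163/4314061415617
257890320209813/32062254589102
7007676744354281/871230512540451
308595667071798177/38366204806368946
2475773013318739697/307800868963492019
57251374973402811208/7117786190966685383

APPEND 8: p_0 = 8·1 + 0 = 8, q_0 = 8·0 + 1 = 1 → 8/1
APPEND 23: p_1 = 23·8 + 1 = 185, q_1 = 23·1 + 0 = 23 → 185/23
APPEND 35: p_2 = 35·185 + 8 = 6483, q_2 = 35·23 + 1 = 806 → 6483/806
APPEND 25: p_3 = 25·6483 + 185 = 162260, q_3 = 25·806 + 23 = 20173 → 162260/20173
APPEND 45: p_4 = 45·162260 + 6483 = 7308183, q_4 = 45·20173 + 806 = 908591 → 7308183/908591
APPEND 5: p_5 = 5·7308183 + 162260 = 36703175, q_5 = 5·908591 + 20173 = 4563128 → 36703175/4563128
APPEND 31: p_6 = 31·36703175 + 7308183 = 1145106608, q_6 = 31·4563128 + 908591 = 142365559 → 1145106608/142365559
APPEND 5: p_7 = 5·1145106608 + 36703175 = 5762236215, q_7 = 5·142365559 + 4563128 = 716390923 → 5762236215/716390923
APPEND 29: p_8 = 29·5762236215 + 1145106608 = 168249956843, q_8 = 29·716390923 + 142365559 = 20917702326 → 168249956843/20917702326
APPEND 29: p_9 = 29·168249956843 + 5762236215 = 4885010984662, q_9 = 29·20917702326 + 716390923 = 607329758377 → 4885010984662/607329758377
APPEND 2: p_10 = 2·4885010984662 + 168249956843 = 9938271926167, q_10 = 2·607329758377 + 20917702326 = 1235577219080 → 9938271926167/1235577219080
APPEND 3: p_11 = 3·9938271926167 + 4885010984662 = 34699826763163, q_11 = 3·1235577219080 + 607329758377 = 4314061415617 → 34699826763163/4314061415617
APPEND 1: p_12 = 1·34699826763163 + 9938271926167 = 44638098689330, q_12 = 1·4314061415617 + 1235577219080 = 5549638634697 → 44638098689330/5549638634697
APPEND 5: p_13 = 5·44638098689330 + 34699826763163 = 257890320209813, q_13 = 5·5549638634697 + 4314061415617 = 32062254589102 → 257890320209813/32062254589102
APPEND 27: p_14 = 27·257890320209813 + 44638098689330 = 7007676744354281, q_14 = 27·32062254589102 + 5549638634697 = 871230512540451 → 7007676744354281/871230512540451
APPEND 44: p_15 = 44·7007676744354281 + 257890320209813 = 308595667071798177, q_15 = 44·871230512540451 + 32062254589102 = 38366204806368946 → 308595667071798177/38366204806368946
APPEND 8: p_16 = 8·308595667071798177 + 7007676744354281 = 2475773013318739697, q_16 = 8·38366204806368946 + 871230512540451 = 307800868963492019 → 2475773013318739697/307800868963492019
APPEND 23: p_17 = 23·2475773013318739697 + 308595667071798177 = 57251374973402811208, q_17 = 23·307800868963492019 + 38366204806368946 = 7117786190966685383 → 57251374973402811208/7117786190966685383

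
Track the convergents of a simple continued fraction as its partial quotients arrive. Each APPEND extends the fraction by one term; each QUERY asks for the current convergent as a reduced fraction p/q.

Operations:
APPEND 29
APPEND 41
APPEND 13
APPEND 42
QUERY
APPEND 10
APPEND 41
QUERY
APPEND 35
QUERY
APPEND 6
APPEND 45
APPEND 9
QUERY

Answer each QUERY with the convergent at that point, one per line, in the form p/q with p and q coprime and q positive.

652148/22469
268668287/9256653
9409927024/324208079
23116350898202/796446954273

APPEND 29: p_0 = 29·1 + 0 = 29, q_0 = 29·0 + 1 = 1 → 29/1
APPEND 41: p_1 = 41·29 + 1 = 1190, q_1 = 41·1 + 0 = 41 → 1190/41
APPEND 13: p_2 = 13·1190 + 29 = 15499, q_2 = 13·41 + 1 = 534 → 15499/534
APPEND 42: p_3 = 42·15499 + 1190 = 652148, q_3 = 42·534 + 41 = 22469 → 652148/22469
APPEND 10: p_4 = 10·652148 + 15499 = 6536979, q_4 = 10·22469 + 534 = 225224 → 6536979/225224
APPEND 41: p_5 = 41·6536979 + 652148 = 268668287, q_5 = 41·225224 + 22469 = 9256653 → 268668287/9256653
APPEND 35: p_6 = 35·268668287 + 6536979 = 9409927024, q_6 = 35·9256653 + 225224 = 324208079 → 9409927024/324208079
APPEND 6: p_7 = 6·9409927024 + 268668287 = 56728230431, q_7 = 6·324208079 + 9256653 = 1954505127 → 56728230431/1954505127
APPEND 45: p_8 = 45·56728230431 + 9409927024 = 2562180296419, q_8 = 45·1954505127 + 324208079 = 88276938794 → 2562180296419/88276938794
APPEND 9: p_9 = 9·2562180296419 + 56728230431 = 23116350898202, q_9 = 9·88276938794 + 1954505127 = 796446954273 → 23116350898202/796446954273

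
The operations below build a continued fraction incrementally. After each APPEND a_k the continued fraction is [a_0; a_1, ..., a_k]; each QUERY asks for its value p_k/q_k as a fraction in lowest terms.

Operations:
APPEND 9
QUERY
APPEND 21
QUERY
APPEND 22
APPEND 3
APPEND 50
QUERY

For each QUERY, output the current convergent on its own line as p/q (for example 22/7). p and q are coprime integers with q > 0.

APPEND 9: p_0 = 9·1 + 0 = 9, q_0 = 9·0 + 1 = 1 → 9/1
APPEND 21: p_1 = 21·9 + 1 = 190, q_1 = 21·1 + 0 = 21 → 190/21
APPEND 22: p_2 = 22·190 + 9 = 4189, q_2 = 22·21 + 1 = 463 → 4189/463
APPEND 3: p_3 = 3·4189 + 190 = 12757, q_3 = 3·463 + 21 = 1410 → 12757/1410
APPEND 50: p_4 = 50·12757 + 4189 = 642039, q_4 = 50·1410 + 463 = 70963 → 642039/70963

9/1
190/21
642039/70963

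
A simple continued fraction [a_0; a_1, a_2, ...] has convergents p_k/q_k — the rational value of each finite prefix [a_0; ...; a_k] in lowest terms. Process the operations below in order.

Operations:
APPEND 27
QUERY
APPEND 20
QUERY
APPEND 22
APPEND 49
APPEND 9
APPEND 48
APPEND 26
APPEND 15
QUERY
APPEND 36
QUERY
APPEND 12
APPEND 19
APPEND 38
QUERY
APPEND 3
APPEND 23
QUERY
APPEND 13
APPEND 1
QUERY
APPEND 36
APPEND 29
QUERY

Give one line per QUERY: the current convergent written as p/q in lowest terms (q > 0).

27/1
541/20
99355797563/3673057805
3583415505143/132474325732
31297716953454151/1157036895221663
2209757454690913782/81691930065407639
31031320006443986845/1147188538010062858
33263554720734805371852/1229711423850910687961

APPEND 27: p_0 = 27·1 + 0 = 27, q_0 = 27·0 + 1 = 1 → 27/1
APPEND 20: p_1 = 20·27 + 1 = 541, q_1 = 20·1 + 0 = 20 → 541/20
APPEND 22: p_2 = 22·541 + 27 = 11929, q_2 = 22·20 + 1 = 441 → 11929/441
APPEND 49: p_3 = 49·11929 + 541 = 585062, q_3 = 49·441 + 20 = 21629 → 585062/21629
APPEND 9: p_4 = 9·585062 + 11929 = 5277487, q_4 = 9·21629 + 441 = 195102 → 5277487/195102
APPEND 48: p_5 = 48·5277487 + 585062 = 253904438, q_5 = 48·195102 + 21629 = 9386525 → 253904438/9386525
APPEND 26: p_6 = 26·253904438 + 5277487 = 6606792875, q_6 = 26·9386525 + 195102 = 244244752 → 6606792875/244244752
APPEND 15: p_7 = 15·6606792875 + 253904438 = 99355797563, q_7 = 15·244244752 + 9386525 = 3673057805 → 99355797563/3673057805
APPEND 36: p_8 = 36·99355797563 + 6606792875 = 3583415505143, q_8 = 36·3673057805 + 244244752 = 132474325732 → 3583415505143/132474325732
APPEND 12: p_9 = 12·3583415505143 + 99355797563 = 43100341859279, q_9 = 12·132474325732 + 3673057805 = 1593364966589 → 43100341859279/1593364966589
APPEND 19: p_10 = 19·43100341859279 + 3583415505143 = 822489910831444, q_10 = 19·1593364966589 + 132474325732 = 30406408690923 → 822489910831444/30406408690923
APPEND 38: p_11 = 38·822489910831444 + 43100341859279 = 31297716953454151, q_11 = 38·30406408690923 + 1593364966589 = 1157036895221663 → 31297716953454151/1157036895221663
APPEND 3: p_12 = 3·31297716953454151 + 822489910831444 = 94715640771193897, q_12 = 3·1157036895221663 + 30406408690923 = 3501517094355912 → 94715640771193897/3501517094355912
APPEND 23: p_13 = 23·94715640771193897 + 31297716953454151 = 2209757454690913782, q_13 = 23·3501517094355912 + 1157036895221663 = 81691930065407639 → 2209757454690913782/81691930065407639
APPEND 13: p_14 = 13·2209757454690913782 + 94715640771193897 = 28821562551753073063, q_14 = 13·81691930065407639 + 3501517094355912 = 1065496607944655219 → 28821562551753073063/1065496607944655219
APPEND 1: p_15 = 1·28821562551753073063 + 2209757454690913782 = 31031320006443986845, q_15 = 1·1065496607944655219 + 81691930065407639 = 1147188538010062858 → 31031320006443986845/1147188538010062858
APPEND 36: p_16 = 36·31031320006443986845 + 28821562551753073063 = 1145949082783736599483, q_16 = 36·1147188538010062858 + 1065496607944655219 = 42364283976306918107 → 1145949082783736599483/42364283976306918107
APPEND 29: p_17 = 29·1145949082783736599483 + 31031320006443986845 = 33263554720734805371852, q_17 = 29·42364283976306918107 + 1147188538010062858 = 1229711423850910687961 → 33263554720734805371852/1229711423850910687961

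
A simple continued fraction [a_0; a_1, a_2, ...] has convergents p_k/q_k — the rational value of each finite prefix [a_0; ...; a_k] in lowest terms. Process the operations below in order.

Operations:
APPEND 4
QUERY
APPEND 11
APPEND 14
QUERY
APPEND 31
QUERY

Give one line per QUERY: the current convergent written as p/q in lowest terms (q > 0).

4/1
634/155
19699/4816

APPEND 4: p_0 = 4·1 + 0 = 4, q_0 = 4·0 + 1 = 1 → 4/1
APPEND 11: p_1 = 11·4 + 1 = 45, q_1 = 11·1 + 0 = 11 → 45/11
APPEND 14: p_2 = 14·45 + 4 = 634, q_2 = 14·11 + 1 = 155 → 634/155
APPEND 31: p_3 = 31·634 + 45 = 19699, q_3 = 31·155 + 11 = 4816 → 19699/4816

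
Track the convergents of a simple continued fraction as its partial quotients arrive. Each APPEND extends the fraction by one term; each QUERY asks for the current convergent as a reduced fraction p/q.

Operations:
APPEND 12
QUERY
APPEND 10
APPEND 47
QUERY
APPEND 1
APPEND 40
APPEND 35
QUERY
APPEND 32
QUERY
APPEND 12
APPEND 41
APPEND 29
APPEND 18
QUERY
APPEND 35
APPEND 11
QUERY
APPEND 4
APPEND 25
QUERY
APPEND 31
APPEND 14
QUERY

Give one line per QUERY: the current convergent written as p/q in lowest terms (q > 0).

12/1
5699/471
8353285/690366
267543619/22111423
69220238450430/5720779206991
26761232484453611/2211710126658243
2763548145125276486/228396334945780843
1203676043800574132220/99479069091313375361

APPEND 12: p_0 = 12·1 + 0 = 12, q_0 = 12·0 + 1 = 1 → 12/1
APPEND 10: p_1 = 10·12 + 1 = 121, q_1 = 10·1 + 0 = 10 → 121/10
APPEND 47: p_2 = 47·121 + 12 = 5699, q_2 = 47·10 + 1 = 471 → 5699/471
APPEND 1: p_3 = 1·5699 + 121 = 5820, q_3 = 1·471 + 10 = 481 → 5820/481
APPEND 40: p_4 = 40·5820 + 5699 = 238499, q_4 = 40·481 + 471 = 19711 → 238499/19711
APPEND 35: p_5 = 35·238499 + 5820 = 8353285, q_5 = 35·19711 + 481 = 690366 → 8353285/690366
APPEND 32: p_6 = 32·8353285 + 238499 = 267543619, q_6 = 32·690366 + 19711 = 22111423 → 267543619/22111423
APPEND 12: p_7 = 12·267543619 + 8353285 = 3218876713, q_7 = 12·22111423 + 690366 = 266027442 → 3218876713/266027442
APPEND 41: p_8 = 41·3218876713 + 267543619 = 132241488852, q_8 = 41·266027442 + 22111423 = 10929236545 → 132241488852/10929236545
APPEND 29: p_9 = 29·132241488852 + 3218876713 = 3838222053421, q_9 = 29·10929236545 + 266027442 = 317213887247 → 3838222053421/317213887247
APPEND 18: p_10 = 18·3838222053421 + 132241488852 = 69220238450430, q_10 = 18·317213887247 + 10929236545 = 5720779206991 → 69220238450430/5720779206991
APPEND 35: p_11 = 35·69220238450430 + 3838222053421 = 2426546567818471, q_11 = 35·5720779206991 + 317213887247 = 200544486131932 → 2426546567818471/200544486131932
APPEND 11: p_12 = 11·2426546567818471 + 69220238450430 = 26761232484453611, q_12 = 11·200544486131932 + 5720779206991 = 2211710126658243 → 26761232484453611/2211710126658243
APPEND 4: p_13 = 4·26761232484453611 + 2426546567818471 = 109471476505632915, q_13 = 4·2211710126658243 + 200544486131932 = 9047384992764904 → 109471476505632915/9047384992764904
APPEND 25: p_14 = 25·109471476505632915 + 26761232484453611 = 2763548145125276486, q_14 = 25·9047384992764904 + 2211710126658243 = 228396334945780843 → 2763548145125276486/228396334945780843
APPEND 31: p_15 = 31·2763548145125276486 + 109471476505632915 = 85779463975389203981, q_15 = 31·228396334945780843 + 9047384992764904 = 7089333768311971037 → 85779463975389203981/7089333768311971037
APPEND 14: p_16 = 14·85779463975389203981 + 2763548145125276486 = 1203676043800574132220, q_16 = 14·7089333768311971037 + 228396334945780843 = 99479069091313375361 → 1203676043800574132220/99479069091313375361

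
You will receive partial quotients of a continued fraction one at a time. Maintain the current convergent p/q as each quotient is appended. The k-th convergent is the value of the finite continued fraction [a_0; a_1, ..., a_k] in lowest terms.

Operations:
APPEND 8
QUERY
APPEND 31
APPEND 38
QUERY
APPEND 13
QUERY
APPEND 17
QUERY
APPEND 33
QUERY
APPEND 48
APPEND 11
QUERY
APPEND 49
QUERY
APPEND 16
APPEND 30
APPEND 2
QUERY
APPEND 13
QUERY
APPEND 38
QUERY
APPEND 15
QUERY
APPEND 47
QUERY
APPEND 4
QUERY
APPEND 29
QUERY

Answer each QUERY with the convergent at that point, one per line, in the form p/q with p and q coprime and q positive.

APPEND 8: p_0 = 8·1 + 0 = 8, q_0 = 8·0 + 1 = 1 → 8/1
APPEND 31: p_1 = 31·8 + 1 = 249, q_1 = 31·1 + 0 = 31 → 249/31
APPEND 38: p_2 = 38·249 + 8 = 9470, q_2 = 38·31 + 1 = 1179 → 9470/1179
APPEND 13: p_3 = 13·9470 + 249 = 123359, q_3 = 13·1179 + 31 = 15358 → 123359/15358
APPEND 17: p_4 = 17·123359 + 9470 = 2106573, q_4 = 17·15358 + 1179 = 262265 → 2106573/262265
APPEND 33: p_5 = 33·2106573 + 123359 = 69640268, q_5 = 33·262265 + 15358 = 8670103 → 69640268/8670103
APPEND 48: p_6 = 48·69640268 + 2106573 = 3344839437, q_6 = 48·8670103 + 262265 = 416427209 → 3344839437/416427209
APPEND 11: p_7 = 11·3344839437 + 69640268 = 36862874075, q_7 = 11·416427209 + 8670103 = 4589369402 → 36862874075/4589369402
APPEND 49: p_8 = 49·36862874075 + 3344839437 = 1809625669112, q_8 = 49·4589369402 + 416427209 = 225295527907 → 1809625669112/225295527907
APPEND 16: p_9 = 16·1809625669112 + 36862874075 = 28990873579867, q_9 = 16·225295527907 + 4589369402 = 3609317815914 → 28990873579867/3609317815914
APPEND 30: p_10 = 30·28990873579867 + 1809625669112 = 871535833065122, q_10 = 30·3609317815914 + 225295527907 = 108504830005327 → 871535833065122/108504830005327
APPEND 2: p_11 = 2·871535833065122 + 28990873579867 = 1772062539710111, q_11 = 2·108504830005327 + 3609317815914 = 220618977826568 → 1772062539710111/220618977826568
APPEND 13: p_12 = 13·1772062539710111 + 871535833065122 = 23908348849296565, q_12 = 13·220618977826568 + 108504830005327 = 2976551541750711 → 23908348849296565/2976551541750711
APPEND 38: p_13 = 38·23908348849296565 + 1772062539710111 = 910289318812979581, q_13 = 38·2976551541750711 + 220618977826568 = 113329577564353586 → 910289318812979581/113329577564353586
APPEND 15: p_14 = 15·910289318812979581 + 23908348849296565 = 13678248131043990280, q_14 = 15·113329577564353586 + 2976551541750711 = 1702920215007054501 → 13678248131043990280/1702920215007054501
APPEND 47: p_15 = 47·13678248131043990280 + 910289318812979581 = 643787951477880522741, q_15 = 47·1702920215007054501 + 113329577564353586 = 80150579682895915133 → 643787951477880522741/80150579682895915133
APPEND 4: p_16 = 4·643787951477880522741 + 13678248131043990280 = 2588830054042566081244, q_16 = 4·80150579682895915133 + 1702920215007054501 = 322305238946590715033 → 2588830054042566081244/322305238946590715033
APPEND 29: p_17 = 29·2588830054042566081244 + 643787951477880522741 = 75719859518712296878817, q_17 = 29·322305238946590715033 + 80150579682895915133 = 9427002509134026651090 → 75719859518712296878817/9427002509134026651090

8/1
9470/1179
123359/15358
2106573/262265
69640268/8670103
36862874075/4589369402
1809625669112/225295527907
1772062539710111/220618977826568
23908348849296565/2976551541750711
910289318812979581/113329577564353586
13678248131043990280/1702920215007054501
643787951477880522741/80150579682895915133
2588830054042566081244/322305238946590715033
75719859518712296878817/9427002509134026651090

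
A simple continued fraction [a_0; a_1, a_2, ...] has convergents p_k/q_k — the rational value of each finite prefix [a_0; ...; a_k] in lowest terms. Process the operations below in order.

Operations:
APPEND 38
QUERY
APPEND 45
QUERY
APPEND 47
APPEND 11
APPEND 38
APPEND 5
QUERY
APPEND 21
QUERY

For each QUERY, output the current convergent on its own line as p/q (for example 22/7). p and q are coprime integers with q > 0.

APPEND 38: p_0 = 38·1 + 0 = 38, q_0 = 38·0 + 1 = 1 → 38/1
APPEND 45: p_1 = 45·38 + 1 = 1711, q_1 = 45·1 + 0 = 45 → 1711/45
APPEND 47: p_2 = 47·1711 + 38 = 80455, q_2 = 47·45 + 1 = 2116 → 80455/2116
APPEND 11: p_3 = 11·80455 + 1711 = 886716, q_3 = 11·2116 + 45 = 23321 → 886716/23321
APPEND 38: p_4 = 38·886716 + 80455 = 33775663, q_4 = 38·23321 + 2116 = 888314 → 33775663/888314
APPEND 5: p_5 = 5·33775663 + 886716 = 169765031, q_5 = 5·888314 + 23321 = 4464891 → 169765031/4464891
APPEND 21: p_6 = 21·169765031 + 33775663 = 3598841314, q_6 = 21·4464891 + 888314 = 94651025 → 3598841314/94651025

38/1
1711/45
169765031/4464891
3598841314/94651025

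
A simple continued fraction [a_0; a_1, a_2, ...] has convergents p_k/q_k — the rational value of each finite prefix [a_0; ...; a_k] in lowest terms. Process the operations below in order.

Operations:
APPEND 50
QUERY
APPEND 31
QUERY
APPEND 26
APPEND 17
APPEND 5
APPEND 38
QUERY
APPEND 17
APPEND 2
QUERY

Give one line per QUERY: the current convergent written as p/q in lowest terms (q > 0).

50/1
1551/31
132931401/2656916
4659559217/93131174

APPEND 50: p_0 = 50·1 + 0 = 50, q_0 = 50·0 + 1 = 1 → 50/1
APPEND 31: p_1 = 31·50 + 1 = 1551, q_1 = 31·1 + 0 = 31 → 1551/31
APPEND 26: p_2 = 26·1551 + 50 = 40376, q_2 = 26·31 + 1 = 807 → 40376/807
APPEND 17: p_3 = 17·40376 + 1551 = 687943, q_3 = 17·807 + 31 = 13750 → 687943/13750
APPEND 5: p_4 = 5·687943 + 40376 = 3480091, q_4 = 5·13750 + 807 = 69557 → 3480091/69557
APPEND 38: p_5 = 38·3480091 + 687943 = 132931401, q_5 = 38·69557 + 13750 = 2656916 → 132931401/2656916
APPEND 17: p_6 = 17·132931401 + 3480091 = 2263313908, q_6 = 17·2656916 + 69557 = 45237129 → 2263313908/45237129
APPEND 2: p_7 = 2·2263313908 + 132931401 = 4659559217, q_7 = 2·45237129 + 2656916 = 93131174 → 4659559217/93131174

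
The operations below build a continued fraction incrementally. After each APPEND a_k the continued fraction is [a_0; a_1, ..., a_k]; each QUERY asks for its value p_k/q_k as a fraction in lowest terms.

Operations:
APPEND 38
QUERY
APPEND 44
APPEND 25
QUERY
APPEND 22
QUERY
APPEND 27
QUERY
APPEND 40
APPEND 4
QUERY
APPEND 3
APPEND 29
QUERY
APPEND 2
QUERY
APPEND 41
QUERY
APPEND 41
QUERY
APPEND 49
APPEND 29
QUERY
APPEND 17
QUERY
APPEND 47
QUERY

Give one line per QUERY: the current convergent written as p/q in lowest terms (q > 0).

38/1
41863/1101
922659/24266
24953656/656283
4021229252/105758627
382841172247/10068751170
778745101149/20481053807
32311390319356/849791957257
1325545748194745/34861951301344
1885863084252188714/49598338717271621
32124656485339069999/844880843599340670
1511744717895188478667/39758997987886283111

APPEND 38: p_0 = 38·1 + 0 = 38, q_0 = 38·0 + 1 = 1 → 38/1
APPEND 44: p_1 = 44·38 + 1 = 1673, q_1 = 44·1 + 0 = 44 → 1673/44
APPEND 25: p_2 = 25·1673 + 38 = 41863, q_2 = 25·44 + 1 = 1101 → 41863/1101
APPEND 22: p_3 = 22·41863 + 1673 = 922659, q_3 = 22·1101 + 44 = 24266 → 922659/24266
APPEND 27: p_4 = 27·922659 + 41863 = 24953656, q_4 = 27·24266 + 1101 = 656283 → 24953656/656283
APPEND 40: p_5 = 40·24953656 + 922659 = 999068899, q_5 = 40·656283 + 24266 = 26275586 → 999068899/26275586
APPEND 4: p_6 = 4·999068899 + 24953656 = 4021229252, q_6 = 4·26275586 + 656283 = 105758627 → 4021229252/105758627
APPEND 3: p_7 = 3·4021229252 + 999068899 = 13062756655, q_7 = 3·105758627 + 26275586 = 343551467 → 13062756655/343551467
APPEND 29: p_8 = 29·13062756655 + 4021229252 = 382841172247, q_8 = 29·343551467 + 105758627 = 10068751170 → 382841172247/10068751170
APPEND 2: p_9 = 2·382841172247 + 13062756655 = 778745101149, q_9 = 2·10068751170 + 343551467 = 20481053807 → 778745101149/20481053807
APPEND 41: p_10 = 41·778745101149 + 382841172247 = 32311390319356, q_10 = 41·20481053807 + 10068751170 = 849791957257 → 32311390319356/849791957257
APPEND 41: p_11 = 41·32311390319356 + 778745101149 = 1325545748194745, q_11 = 41·849791957257 + 20481053807 = 34861951301344 → 1325545748194745/34861951301344
APPEND 49: p_12 = 49·1325545748194745 + 32311390319356 = 64984053051861861, q_12 = 49·34861951301344 + 849791957257 = 1709085405723113 → 64984053051861861/1709085405723113
APPEND 29: p_13 = 29·64984053051861861 + 1325545748194745 = 1885863084252188714, q_13 = 29·1709085405723113 + 34861951301344 = 49598338717271621 → 1885863084252188714/49598338717271621
APPEND 17: p_14 = 17·1885863084252188714 + 64984053051861861 = 32124656485339069999, q_14 = 17·49598338717271621 + 1709085405723113 = 844880843599340670 → 32124656485339069999/844880843599340670
APPEND 47: p_15 = 47·32124656485339069999 + 1885863084252188714 = 1511744717895188478667, q_15 = 47·844880843599340670 + 49598338717271621 = 39758997987886283111 → 1511744717895188478667/39758997987886283111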